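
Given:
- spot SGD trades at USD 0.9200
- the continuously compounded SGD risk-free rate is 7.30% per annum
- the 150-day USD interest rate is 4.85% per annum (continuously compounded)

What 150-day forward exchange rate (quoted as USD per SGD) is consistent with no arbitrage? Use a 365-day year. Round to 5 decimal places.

T = 150/365 years.
USD growth factor: e^(0.0485×150/365) = 1.0201315.
SGD growth factor: e^(0.0730×150/365) = 1.0304545.
CIP: F = S · (grow USD)/(grow SGD) = 0.92 × 1.0201315/1.0304545 = 0.9107835 USD per SGD.

0.91078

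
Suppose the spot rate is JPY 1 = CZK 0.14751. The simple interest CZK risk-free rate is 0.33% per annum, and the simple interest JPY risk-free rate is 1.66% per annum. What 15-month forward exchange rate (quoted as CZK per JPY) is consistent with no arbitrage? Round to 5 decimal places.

T = 15/12 years.
CZK accumulates by 1 + 0.0033×15/12 = 1.004125.
JPY growth factor: 1 + 0.0166×15/12 = 1.020750.
So F = 0.14751 × 1.004125 / 1.020750 = 0.1451075 (CZK/JPY).

0.14511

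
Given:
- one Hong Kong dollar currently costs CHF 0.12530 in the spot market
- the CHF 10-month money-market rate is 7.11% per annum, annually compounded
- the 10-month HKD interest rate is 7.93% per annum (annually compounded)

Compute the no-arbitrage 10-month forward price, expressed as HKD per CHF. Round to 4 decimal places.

8.0317

T = 10/12 years.
CHF accumulates by (1 + 0.0711)^(10/12) = 1.0589083.
HKD accumulates by (1 + 0.0793)^(10/12) = 1.0656595.
Forward (CHF per HKD) = 0.1253 × 1.0589083 / 1.0656595 = 0.1245062.
Invert for HKD per CHF: 1 / 0.1245062 = 8.0317.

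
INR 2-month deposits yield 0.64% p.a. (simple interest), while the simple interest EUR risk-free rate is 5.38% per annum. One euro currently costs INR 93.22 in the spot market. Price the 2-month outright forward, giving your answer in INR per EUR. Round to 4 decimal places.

T = 2/12 years.
INR growth factor: 1 + 0.0064×2/12 = 1.00106667.
EUR accumulates by 1 + 0.0538×2/12 = 1.00896667.
Forward (INR per EUR) = 93.22 × 1.00106667 / 1.00896667 = 92.490107.

92.4901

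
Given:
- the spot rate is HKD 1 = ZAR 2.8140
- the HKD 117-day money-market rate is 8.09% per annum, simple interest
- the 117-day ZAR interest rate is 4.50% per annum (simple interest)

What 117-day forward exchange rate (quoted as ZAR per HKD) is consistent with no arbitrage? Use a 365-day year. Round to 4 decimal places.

T = 117/365 years.
Growth of 1 ZAR over T: 1 + 0.0450×117/365 = 1.0144247.
Growth of 1 HKD over T: 1 + 0.0809×117/365 = 1.0259323.
Forward (ZAR per HKD) = 2.814 × 1.0144247 / 1.0259323 = 2.782436.

2.7824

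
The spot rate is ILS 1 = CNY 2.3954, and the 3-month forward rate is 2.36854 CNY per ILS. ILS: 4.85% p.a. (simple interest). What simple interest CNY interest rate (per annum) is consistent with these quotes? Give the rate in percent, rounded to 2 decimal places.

T = 3/12 years.
CIP gives F = S · g_CNY/g_ILS, so g_CNY/g_ILS = 2.36854/2.3954 = 0.9887868.
The ILS side grows by 1 + 0.0485×3/12 = 1.012125.
That pins the CNY growth at 1.0007758.
r = (1.0007758 − 1)/(3/12) = 0.003103 → 0.31%.

0.31%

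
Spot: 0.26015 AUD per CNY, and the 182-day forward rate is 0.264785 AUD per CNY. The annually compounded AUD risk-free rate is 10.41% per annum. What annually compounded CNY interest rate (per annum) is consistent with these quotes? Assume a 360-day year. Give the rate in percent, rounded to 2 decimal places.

T = 182/360 years.
F/S = 0.264785/0.26015 = 1.0178166 = (growth of AUD) / (growth of CNY).
AUD growth factor: (1 + 0.1041)^(182/360) = 1.0513399.
So the CNY growth factor = 1.0329365.
r = 1.0329365^(360/182) − 1 = 0.066198 → 6.62%.

6.62%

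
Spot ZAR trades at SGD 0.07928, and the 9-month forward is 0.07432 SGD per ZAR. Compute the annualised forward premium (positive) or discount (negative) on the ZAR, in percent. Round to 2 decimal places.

-8.34%

T = 9/12 years.
(F − S)/S = (0.07432 − 0.07928)/0.07928 = -0.0625631.
×(1/T) gives -8.34% p.a.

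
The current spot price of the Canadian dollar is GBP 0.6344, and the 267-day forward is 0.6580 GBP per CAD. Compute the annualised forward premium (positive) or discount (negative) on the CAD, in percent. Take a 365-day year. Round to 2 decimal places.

+5.09%

T = 267/365 years.
CAD trades forward at +3.72005% vs spot over the period.
Per annum: 0.0372005 / (267/365) = 0.050855 = 5.09%.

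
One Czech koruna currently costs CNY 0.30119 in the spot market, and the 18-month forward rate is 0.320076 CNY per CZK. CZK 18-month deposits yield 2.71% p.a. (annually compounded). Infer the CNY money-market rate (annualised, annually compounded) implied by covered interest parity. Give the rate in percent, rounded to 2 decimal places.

T = 18/12 years.
By CIP, F/S equals the CNY-to-CZK growth ratio: 0.320076/0.30119 = 1.0627046.
CZK growth factor: (1 + 0.0271)^(18/12) = 1.0409242.
So the CNY growth factor = 1.1061949.
Annualise: 1.1061949^(12/18) − 1 = 0.069599 = 6.96%.

6.96%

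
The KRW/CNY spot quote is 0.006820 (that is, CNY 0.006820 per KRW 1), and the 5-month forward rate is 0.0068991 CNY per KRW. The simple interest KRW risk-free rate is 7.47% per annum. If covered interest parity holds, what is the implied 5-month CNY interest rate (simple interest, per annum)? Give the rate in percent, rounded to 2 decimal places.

T = 5/12 years.
F/S = 0.0068991/0.00682 = 1.0115982 = (growth of CNY) / (growth of KRW).
The KRW side grows by 1 + 0.0747×5/12 = 1.031125.
So the CNY growth factor = 1.0430842.
(1.0430842 − 1)/T = 0.103402, i.e. 10.34%.

10.34%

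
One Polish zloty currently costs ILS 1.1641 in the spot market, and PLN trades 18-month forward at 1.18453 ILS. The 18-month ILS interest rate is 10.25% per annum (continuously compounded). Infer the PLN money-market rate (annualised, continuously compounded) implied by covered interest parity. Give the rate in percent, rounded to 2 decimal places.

9.09%

T = 18/12 years.
CIP gives F = S · g_ILS/g_PLN, so g_ILS/g_PLN = 1.18453/1.1641 = 1.0175500.
The ILS side grows by e^(0.1025×18/12) = 1.1661993.
So the PLN growth factor = 1.1460855.
Take logs: ln 1.1460855 / (18/12) = 0.090901, so 9.09%.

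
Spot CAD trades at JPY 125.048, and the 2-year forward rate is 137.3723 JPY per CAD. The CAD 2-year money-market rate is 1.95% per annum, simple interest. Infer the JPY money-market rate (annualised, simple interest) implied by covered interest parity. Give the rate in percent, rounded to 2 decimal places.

7.07%

T = 2 years.
CIP gives F = S · g_JPY/g_CAD, so g_JPY/g_CAD = 137.3723/125.048 = 1.0985566.
The CAD side grows by 1 + 0.0195×2 = 1.039000.
Hence g_JPY = 1.1414003.
r = (1.1414003 − 1)/2 = 0.070700 → 7.07%.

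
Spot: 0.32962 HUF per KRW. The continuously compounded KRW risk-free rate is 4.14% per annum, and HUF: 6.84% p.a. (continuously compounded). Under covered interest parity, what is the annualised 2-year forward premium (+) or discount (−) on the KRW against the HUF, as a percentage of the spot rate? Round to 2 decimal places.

+2.77%

T = 2 years.
CIP forward (HUF per KRW) = 0.32962 × 1.1465988/1.0863245 = 0.34790884.
Annualised premium = (F − S)/S × (1/T) = (0.34790884 − 0.32962)/0.32962 ÷ 2 = 2.77%.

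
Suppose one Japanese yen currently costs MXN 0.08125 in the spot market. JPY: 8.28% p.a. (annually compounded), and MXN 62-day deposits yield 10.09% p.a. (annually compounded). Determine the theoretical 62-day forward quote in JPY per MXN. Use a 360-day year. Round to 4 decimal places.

12.2726

T = 62/360 years.
MXN growth factor: (1 + 0.1009)^(62/360) = 1.01669318.
JPY accumulates by (1 + 0.0828)^(62/360) = 1.01379461.
CIP: F = S · (grow MXN)/(grow JPY) = 0.08125 × 1.01669318/1.01379461 = 0.081482304 MXN per JPY.
Invert for JPY per MXN: 1 / 0.081482304 = 12.2726.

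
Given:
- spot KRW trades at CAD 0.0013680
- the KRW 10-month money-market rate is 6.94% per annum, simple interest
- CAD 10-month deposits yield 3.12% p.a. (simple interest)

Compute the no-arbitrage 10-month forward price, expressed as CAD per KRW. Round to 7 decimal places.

0.0013268

T = 10/12 years.
CAD growth factor: 1 + 0.0312×10/12 = 1.026000.
KRW growth factor: 1 + 0.0694×10/12 = 1.0578333.
CIP: F = S · (grow CAD)/(grow KRW) = 0.001368 × 1.026000/1.0578333 = 0.001326833 CAD per KRW.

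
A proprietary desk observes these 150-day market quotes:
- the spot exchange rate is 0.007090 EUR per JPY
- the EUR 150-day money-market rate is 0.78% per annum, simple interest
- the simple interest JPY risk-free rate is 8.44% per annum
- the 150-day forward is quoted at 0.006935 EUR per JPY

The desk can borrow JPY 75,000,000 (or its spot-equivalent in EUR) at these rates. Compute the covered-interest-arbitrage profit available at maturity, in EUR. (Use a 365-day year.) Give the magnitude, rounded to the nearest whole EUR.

T = 150/365 years.
Invest the JPY and cover forward: 75,000,000 × 1.03468493 × 0.006935 = EUR 538,165.50.
Convert at spot and invest in EUR: 75,000,000 × 0.007090 × 1.00320548 = EUR 533,454.51.
The quoted forward overvalues JPY, so borrow EUR, buy JPY at spot, deposit the JPY at 8.44%, and sell the proceeds forward at 0.006935.
Arbitrage profit = |538,165.50 − 533,454.51| = EUR 4,711.

EUR 4,711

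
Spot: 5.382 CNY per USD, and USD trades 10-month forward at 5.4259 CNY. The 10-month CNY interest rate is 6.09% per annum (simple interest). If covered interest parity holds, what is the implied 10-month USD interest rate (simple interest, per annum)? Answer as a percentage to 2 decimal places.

5.07%

T = 10/12 years.
CIP gives F = S · g_CNY/g_USD, so g_CNY/g_USD = 5.4259/5.382 = 1.0081568.
CNY growth factor: 1 + 0.0609×10/12 = 1.050750.
So the USD growth factor = 1.0422486.
r = (1.0422486 − 1)/(10/12) = 0.050698 → 5.07%.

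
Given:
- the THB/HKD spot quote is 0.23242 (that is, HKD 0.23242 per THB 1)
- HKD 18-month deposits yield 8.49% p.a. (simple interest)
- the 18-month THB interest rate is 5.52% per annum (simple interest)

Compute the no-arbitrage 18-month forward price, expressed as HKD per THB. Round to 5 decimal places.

T = 18/12 years.
HKD accumulates by 1 + 0.0849×18/12 = 1.127350.
THB accumulates by 1 + 0.0552×18/12 = 1.082800.
CIP: F = S · (grow HKD)/(grow THB) = 0.23242 × 1.127350/1.082800 = 0.2419825 HKD per THB.

0.24198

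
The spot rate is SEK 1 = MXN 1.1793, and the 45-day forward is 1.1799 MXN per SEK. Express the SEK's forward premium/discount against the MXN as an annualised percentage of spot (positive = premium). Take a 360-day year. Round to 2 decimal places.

+0.41%

T = 45/360 years.
SEK trades forward at +0.05088% vs spot over the period.
Annualise by dividing by T: 0.0005088 / (45/360) = 0.004070 → 0.41%.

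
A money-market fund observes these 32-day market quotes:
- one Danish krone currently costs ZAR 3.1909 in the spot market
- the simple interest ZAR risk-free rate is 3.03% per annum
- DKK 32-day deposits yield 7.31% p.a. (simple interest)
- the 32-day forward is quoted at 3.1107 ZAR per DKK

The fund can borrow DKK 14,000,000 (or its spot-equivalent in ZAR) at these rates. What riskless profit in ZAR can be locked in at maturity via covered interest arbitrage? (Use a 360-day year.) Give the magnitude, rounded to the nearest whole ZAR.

T = 32/360 years.
Keep in DKK, deliver into the forward: 14,000,000·1.0064977778·3.1107 = ZAR 43,832,776.92.
Swap to ZAR now, deposit: 14,000,000·3.1909·1.0026933333 = ZAR 44,792,918.20.
The quoted forward undervalues DKK, so borrow DKK, convert to ZAR at spot, deposit the ZAR at 3.03%, and buy DKK forward at 3.1107 to cover the loan.
The gap between the two covered legs is ZAR 960,141.

ZAR 960,141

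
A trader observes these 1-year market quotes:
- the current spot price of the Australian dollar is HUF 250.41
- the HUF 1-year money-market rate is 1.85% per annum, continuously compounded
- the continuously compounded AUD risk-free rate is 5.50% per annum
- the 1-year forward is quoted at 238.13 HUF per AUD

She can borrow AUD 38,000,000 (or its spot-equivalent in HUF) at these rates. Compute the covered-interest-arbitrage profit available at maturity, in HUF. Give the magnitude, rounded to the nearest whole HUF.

T = 1 year.
Invest the AUD and cover forward: 38,000,000 × 1.056540614675 × 238.13 = HUF 9,560,572,629.76.
Convert at spot and invest in HUF: 38,000,000 × 250.41 × 1.01867218517 = HUF 9,693,256,671.76.
The quoted forward undervalues AUD, so borrow AUD, convert to HUF at spot, deposit the HUF at 1.85%, and buy AUD forward at 238.13 to cover the loan.
Arbitrage profit = |9,560,572,629.76 − 9,693,256,671.76| = HUF 132,684,042.

HUF 132,684,042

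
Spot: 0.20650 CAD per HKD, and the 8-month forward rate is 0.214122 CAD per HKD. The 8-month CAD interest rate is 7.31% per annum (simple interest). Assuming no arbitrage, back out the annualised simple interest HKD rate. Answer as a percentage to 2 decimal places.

T = 8/12 years.
By CIP, F/S equals the CAD-to-HKD growth ratio: 0.214122/0.2065 = 1.0369104.
CAD growth factor: 1 + 0.0731×8/12 = 1.0487333.
So the HKD growth factor = 1.011402.
r = (1.011402 − 1)/(8/12) = 0.017103 → 1.71%.

1.71%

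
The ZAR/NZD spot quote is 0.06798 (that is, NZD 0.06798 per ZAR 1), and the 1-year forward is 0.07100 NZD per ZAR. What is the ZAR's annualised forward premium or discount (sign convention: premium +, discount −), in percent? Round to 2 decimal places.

T = 1 year.
Period premium: (0.07100 − 0.06798)/0.06798 = 0.0444248.
Annualise by dividing by T: 0.0444248 / 1 = 0.044425 → 4.44%.

+4.44%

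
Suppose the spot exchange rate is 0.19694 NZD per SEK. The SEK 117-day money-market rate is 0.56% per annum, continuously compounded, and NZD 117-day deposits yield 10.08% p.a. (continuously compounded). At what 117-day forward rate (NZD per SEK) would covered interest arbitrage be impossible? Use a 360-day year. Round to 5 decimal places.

T = 117/360 years.
Growth of 1 NZD over T: e^(0.1008×117/360) = 1.0333025.
SEK growth factor: e^(0.0056×117/360) = 1.0018217.
Forward (NZD per SEK) = 0.19694 × 1.0333025 / 1.0018217 = 0.2031286.

0.20313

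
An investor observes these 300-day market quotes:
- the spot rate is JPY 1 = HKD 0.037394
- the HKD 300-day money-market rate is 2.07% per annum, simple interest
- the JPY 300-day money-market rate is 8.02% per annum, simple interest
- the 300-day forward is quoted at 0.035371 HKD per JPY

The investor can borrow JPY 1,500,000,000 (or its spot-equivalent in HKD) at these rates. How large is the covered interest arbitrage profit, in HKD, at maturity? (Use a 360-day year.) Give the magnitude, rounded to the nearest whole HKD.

HKD 456,127

T = 300/360 years.
Route A — deposit JPY, sell forward: 1,500,000,000 × 1.0668333333 × 0.035371 = HKD 56,602,442.75.
Route B — convert at spot, deposit HKD: 1,500,000,000 × 0.037394 × 1.017250 = HKD 57,058,569.75.
The quoted forward undervalues JPY, so borrow JPY, convert to HKD at spot, deposit the HKD at 2.07%, and buy JPY forward at 0.035371 to cover the loan.
The gap between the two covered legs is HKD 456,127.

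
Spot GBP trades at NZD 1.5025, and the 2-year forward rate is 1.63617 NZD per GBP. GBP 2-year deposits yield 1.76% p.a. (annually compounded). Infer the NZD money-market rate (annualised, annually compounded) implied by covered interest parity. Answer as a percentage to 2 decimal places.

T = 2 years.
CIP gives F = S · g_NZD/g_GBP, so g_NZD/g_GBP = 1.63617/1.5025 = 1.0889651.
The GBP side grows by (1 + 0.0176)^2 = 1.0355098.
That pins the NZD growth at 1.127634.
Annualise: 1.127634^(1/2) − 1 = 0.061901 = 6.19%.

6.19%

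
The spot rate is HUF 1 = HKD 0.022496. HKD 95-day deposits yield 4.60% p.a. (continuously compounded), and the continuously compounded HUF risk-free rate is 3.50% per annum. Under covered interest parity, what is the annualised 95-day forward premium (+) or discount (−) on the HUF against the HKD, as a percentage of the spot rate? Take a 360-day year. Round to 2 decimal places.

+1.10%

T = 95/360 years.
F = S · g_HKD/g_HUF = 0.022496 × 1.0122129/1.0092789 = 0.022561396.
Annualised premium = (F − S)/S × (1/T) = (0.022561396 − 0.022496)/0.022496 ÷ (95/360) = 1.10%.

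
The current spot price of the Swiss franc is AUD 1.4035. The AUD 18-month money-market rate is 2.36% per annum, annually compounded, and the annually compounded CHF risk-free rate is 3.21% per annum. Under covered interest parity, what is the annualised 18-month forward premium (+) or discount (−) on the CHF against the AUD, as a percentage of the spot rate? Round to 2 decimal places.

-0.82%

T = 18/12 years.
F = S · g_AUD/g_CHF = 1.4035 × 1.035608/1.0485344 = 1.3861976.
(F − S)/S ÷ T = (1.3861976 − 1.4035)/1.4035/(18/12) = -0.008219 → -0.82%.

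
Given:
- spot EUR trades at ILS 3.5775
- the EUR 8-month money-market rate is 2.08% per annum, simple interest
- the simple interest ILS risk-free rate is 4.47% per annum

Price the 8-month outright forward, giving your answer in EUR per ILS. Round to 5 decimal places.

T = 8/12 years.
ILS growth factor: 1 + 0.0447×8/12 = 1.029800.
Growth of 1 EUR over T: 1 + 0.0208×8/12 = 1.0138667.
CIP: F = S · (grow ILS)/(grow EUR) = 3.5775 × 1.029800/1.0138667 = 3.633722 ILS per EUR.
Invert for EUR per ILS: 1 / 3.633722 = 0.27520.

0.27520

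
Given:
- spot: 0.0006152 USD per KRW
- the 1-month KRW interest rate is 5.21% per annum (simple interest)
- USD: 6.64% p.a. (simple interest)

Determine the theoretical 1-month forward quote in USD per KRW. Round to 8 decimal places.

0.00061593

T = 1/12 years.
USD growth factor: 1 + 0.0664×1/12 = 1.0055333.
KRW growth factor: 1 + 0.0521×1/12 = 1.0043417.
Forward (USD per KRW) = 0.0006152 × 1.0055333 / 1.0043417 = 0.0006159299.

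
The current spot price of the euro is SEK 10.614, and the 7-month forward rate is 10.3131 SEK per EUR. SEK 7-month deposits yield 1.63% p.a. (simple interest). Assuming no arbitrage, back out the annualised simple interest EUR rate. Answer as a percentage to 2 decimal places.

6.68%

T = 7/12 years.
By CIP, F/S equals the SEK-to-EUR growth ratio: 10.3131/10.614 = 0.9716507.
The SEK side grows by 1 + 0.0163×7/12 = 1.0095083.
That pins the EUR growth at 1.0389621.
(1.0389621 − 1)/T = 0.066792, i.e. 6.68%.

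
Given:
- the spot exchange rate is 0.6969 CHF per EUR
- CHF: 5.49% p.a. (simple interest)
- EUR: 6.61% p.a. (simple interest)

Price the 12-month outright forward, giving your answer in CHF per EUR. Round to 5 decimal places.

T = 1 year.
Growth of 1 CHF over T: 1 + 0.0549×1 = 1.054900.
Growth of 1 EUR over T: 1 + 0.0661×1 = 1.066100.
Forward (CHF per EUR) = 0.6969 × 1.054900 / 1.066100 = 0.6895787.

0.68958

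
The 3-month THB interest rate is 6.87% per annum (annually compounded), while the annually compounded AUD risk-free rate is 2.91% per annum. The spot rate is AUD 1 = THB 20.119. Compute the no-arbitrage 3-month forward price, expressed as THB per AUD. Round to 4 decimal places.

20.3098

T = 3/12 years.
Growth of 1 THB over T: (1 + 0.0687)^(3/12) = 1.01674946.
Growth of 1 AUD over T: (1 + 0.0291)^(3/12) = 1.00719693.
CIP: F = S · (grow THB)/(grow AUD) = 20.119 × 1.01674946/1.00719693 = 20.309814 THB per AUD.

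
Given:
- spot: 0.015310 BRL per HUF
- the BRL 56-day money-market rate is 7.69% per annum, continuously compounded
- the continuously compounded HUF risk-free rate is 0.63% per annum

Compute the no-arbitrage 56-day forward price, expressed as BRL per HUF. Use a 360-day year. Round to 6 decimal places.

0.015479

T = 56/360 years.
BRL accumulates by e^(0.0769×56/360) = 1.0120341.
Growth of 1 HUF over T: e^(0.0063×56/360) = 1.0009805.
CIP: F = S · (grow BRL)/(grow HUF) = 0.01531 × 1.0120341/1.0009805 = 0.01547906 BRL per HUF.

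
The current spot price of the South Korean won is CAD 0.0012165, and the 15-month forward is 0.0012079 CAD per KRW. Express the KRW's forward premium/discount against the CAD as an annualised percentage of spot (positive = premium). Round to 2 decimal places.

T = 15/12 years.
Period premium: (0.0012079 − 0.0012165)/0.0012165 = -0.0070695.
×(1/T) gives -0.57% p.a.

-0.57%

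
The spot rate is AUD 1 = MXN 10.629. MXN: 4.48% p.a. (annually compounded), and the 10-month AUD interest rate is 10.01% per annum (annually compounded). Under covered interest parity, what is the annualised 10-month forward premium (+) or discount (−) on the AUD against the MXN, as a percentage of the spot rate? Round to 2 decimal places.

-5.05%

T = 10/12 years.
No-arbitrage forward: 10.629 × 1.0371963 / 1.0827465 = 10.181847 MXN/AUD.
(F − S)/S ÷ T = (10.181847 − 10.629)/10.629/(10/12) = -0.050483 → -5.05%.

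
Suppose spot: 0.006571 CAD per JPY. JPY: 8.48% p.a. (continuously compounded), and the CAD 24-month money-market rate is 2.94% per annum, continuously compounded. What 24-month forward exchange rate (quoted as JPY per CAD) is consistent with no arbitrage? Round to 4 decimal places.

T = 2 years.
CAD growth factor: e^(0.0294×2) = 1.060563107.
Growth of 1 JPY over T: e^(0.0848×2) = 1.184830824.
Forward (CAD per JPY) = 0.006571 × 1.060563107 / 1.184830824 = 0.00588181877.
Quoted the other way: 1/0.00588181877 = 170.0154 JPY per CAD.

170.0154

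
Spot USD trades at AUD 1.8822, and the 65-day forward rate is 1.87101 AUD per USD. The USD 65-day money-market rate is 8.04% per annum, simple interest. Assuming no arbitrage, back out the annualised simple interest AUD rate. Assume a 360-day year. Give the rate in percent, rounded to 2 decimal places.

T = 65/360 years.
CIP gives F = S · g_AUD/g_USD, so g_AUD/g_USD = 1.87101/1.8822 = 0.9940548.
USD growth factor: 1 + 0.0804×65/360 = 1.0145167.
That pins the AUD growth at 1.0084852.
(1.0084852 − 1)/T = 0.046995, i.e. 4.70%.

4.70%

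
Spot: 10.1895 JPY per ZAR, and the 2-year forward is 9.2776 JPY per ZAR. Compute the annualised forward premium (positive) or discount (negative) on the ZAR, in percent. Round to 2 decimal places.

-4.47%

T = 2 years.
Period premium: (9.2776 − 10.1895)/10.1895 = -0.0894941.
Per annum: -0.0894941 / 2 = -0.044747 = -4.47%.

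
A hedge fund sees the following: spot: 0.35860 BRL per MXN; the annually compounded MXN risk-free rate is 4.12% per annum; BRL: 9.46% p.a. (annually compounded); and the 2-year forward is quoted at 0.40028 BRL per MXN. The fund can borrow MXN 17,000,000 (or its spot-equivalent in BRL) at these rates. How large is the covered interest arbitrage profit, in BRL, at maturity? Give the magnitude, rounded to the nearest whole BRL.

BRL 72,866

T = 2 years.
Keep in MXN, deliver into the forward: 17,000,000·1.08409744·0.40028 = BRL 7,377,022.90.
Swap to BRL now, deposit: 17,000,000·0.35860·1.19814916 = BRL 7,304,156.91.
The quoted forward overvalues MXN, so borrow BRL, buy MXN at spot, deposit the MXN at 4.12%, and sell the proceeds forward at 0.40028.
The gap between the two covered legs is BRL 72,866.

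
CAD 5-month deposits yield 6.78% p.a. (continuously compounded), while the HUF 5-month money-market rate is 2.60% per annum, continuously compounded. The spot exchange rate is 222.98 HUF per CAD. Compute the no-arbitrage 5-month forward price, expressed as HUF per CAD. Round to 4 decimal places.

219.1301

T = 5/12 years.
Growth of 1 HUF over T: e^(0.0260×5/12) = 1.010892226.
CAD accumulates by e^(0.0678×5/12) = 1.028652815.
Forward (HUF per CAD) = 222.98 × 1.010892226 / 1.028652815 = 219.130056.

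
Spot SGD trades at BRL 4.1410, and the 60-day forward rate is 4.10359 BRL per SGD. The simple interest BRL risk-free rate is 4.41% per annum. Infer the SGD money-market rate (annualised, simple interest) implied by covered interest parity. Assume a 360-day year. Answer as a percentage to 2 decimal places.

T = 60/360 years.
CIP gives F = S · g_BRL/g_SGD, so g_BRL/g_SGD = 4.10359/4.141 = 0.9909660.
BRL growth factor: 1 + 0.0441×60/360 = 1.007350.
So the SGD growth factor = 1.0165334.
r = (1.0165334 − 1)/(60/360) = 0.099200 → 9.92%.

9.92%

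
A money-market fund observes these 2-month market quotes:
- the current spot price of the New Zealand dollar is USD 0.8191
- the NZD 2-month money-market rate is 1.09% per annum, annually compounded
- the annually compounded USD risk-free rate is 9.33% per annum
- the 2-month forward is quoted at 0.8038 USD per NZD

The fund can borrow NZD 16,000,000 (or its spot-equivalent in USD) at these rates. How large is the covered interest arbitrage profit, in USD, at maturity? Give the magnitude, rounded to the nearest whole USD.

T = 2/12 years.
Keep in NZD, deliver into the forward: 16,000,000·1.0018084705·0.8038 = USD 12,884,058.38.
Swap to USD now, deposit: 16,000,000·0.8191·1.0149778344 = USD 13,301,893.51.
The quoted forward undervalues NZD, so borrow NZD, convert to USD at spot, deposit the USD at 9.33%, and buy NZD forward at 0.8038 to cover the loan.
The gap between the two covered legs is USD 417,835.

USD 417,835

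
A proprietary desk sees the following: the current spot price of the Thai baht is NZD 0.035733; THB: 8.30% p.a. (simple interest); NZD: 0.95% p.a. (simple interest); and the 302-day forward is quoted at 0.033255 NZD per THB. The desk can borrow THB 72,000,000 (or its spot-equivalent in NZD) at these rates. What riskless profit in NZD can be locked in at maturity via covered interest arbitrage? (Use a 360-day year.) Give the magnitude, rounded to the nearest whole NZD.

NZD 32,206

T = 302/360 years.
Invest the THB and cover forward: 72,000,000 × 1.069627778 × 0.033255 = NZD 2,561,073.97.
Convert at spot and invest in NZD: 72,000,000 × 0.035733 × 1.007969444 = NZD 2,593,279.59.
The quoted forward undervalues THB, so borrow THB, convert to NZD at spot, deposit the NZD at 0.95%, and buy THB forward at 0.033255 to cover the loan.
Arbitrage profit = |2,561,073.97 − 2,593,279.59| = NZD 32,206.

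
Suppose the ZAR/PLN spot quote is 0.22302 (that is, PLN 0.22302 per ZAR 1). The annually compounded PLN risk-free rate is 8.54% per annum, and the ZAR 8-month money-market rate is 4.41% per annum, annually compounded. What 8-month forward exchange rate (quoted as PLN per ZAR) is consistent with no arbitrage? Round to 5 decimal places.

0.22886

T = 8/12 years.
PLN accumulates by (1 + 0.0854)^(8/12) = 1.0561523.
ZAR accumulates by (1 + 0.0441)^(8/12) = 1.029188.
Forward (PLN per ZAR) = 0.22302 × 1.0561523 / 1.029188 = 0.2288630.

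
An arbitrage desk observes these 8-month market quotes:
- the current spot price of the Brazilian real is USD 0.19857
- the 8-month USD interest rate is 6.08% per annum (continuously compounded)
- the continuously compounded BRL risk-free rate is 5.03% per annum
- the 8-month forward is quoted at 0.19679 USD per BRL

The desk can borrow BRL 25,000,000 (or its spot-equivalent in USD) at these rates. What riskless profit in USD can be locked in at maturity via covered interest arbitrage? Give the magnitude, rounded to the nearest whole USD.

T = 8/12 years.
Route A — deposit BRL, sell forward: 25,000,000 × 1.034101913 × 0.19679 = USD 5,087,522.89.
Route B — convert at spot, deposit USD: 25,000,000 × 0.19857 × 1.041366021 = USD 5,169,601.27.
The quoted forward undervalues BRL, so borrow BRL, convert to USD at spot, deposit the USD at 6.08%, and buy BRL forward at 0.19679 to cover the loan.
Profit = 5,169,601.27 − 5,087,522.89 = USD 82,078.

USD 82,078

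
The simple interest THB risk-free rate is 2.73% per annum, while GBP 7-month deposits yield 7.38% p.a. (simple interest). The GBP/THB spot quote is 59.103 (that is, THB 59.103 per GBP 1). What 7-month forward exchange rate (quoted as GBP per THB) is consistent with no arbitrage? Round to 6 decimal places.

0.017371

T = 7/12 years.
THB accumulates by 1 + 0.0273×7/12 = 1.015925.
Growth of 1 GBP over T: 1 + 0.0738×7/12 = 1.043050.
Forward (THB per GBP) = 59.103 × 1.015925 / 1.043050 = 57.56600.
Invert for GBP per THB: 1 / 57.56600 = 0.017371.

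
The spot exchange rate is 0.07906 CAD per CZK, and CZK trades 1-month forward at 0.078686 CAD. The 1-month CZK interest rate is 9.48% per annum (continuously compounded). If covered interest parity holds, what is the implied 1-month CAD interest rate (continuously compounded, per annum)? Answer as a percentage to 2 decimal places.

3.79%

T = 1/12 years.
By CIP, F/S equals the CAD-to-CZK growth ratio: 0.078686/0.07906 = 0.9952694.
CZK growth factor: e^(0.0948×1/12) = 1.0079313.
So the CAD growth factor = 1.0031632.
r = ln(1.0031632)/(1/12) = 0.037898 → 3.79%.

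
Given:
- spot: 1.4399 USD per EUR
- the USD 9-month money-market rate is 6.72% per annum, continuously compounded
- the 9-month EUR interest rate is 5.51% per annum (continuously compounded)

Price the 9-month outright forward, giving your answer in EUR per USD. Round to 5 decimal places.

T = 9/12 years.
USD accumulates by e^(0.0672×9/12) = 1.0516917.
Growth of 1 EUR over T: e^(0.0551×9/12) = 1.0421908.
Forward (USD per EUR) = 1.4399 × 1.0516917 / 1.0421908 = 1.453027.
Quoted the other way: 1/1.453027 = 0.68822 EUR per USD.

0.68822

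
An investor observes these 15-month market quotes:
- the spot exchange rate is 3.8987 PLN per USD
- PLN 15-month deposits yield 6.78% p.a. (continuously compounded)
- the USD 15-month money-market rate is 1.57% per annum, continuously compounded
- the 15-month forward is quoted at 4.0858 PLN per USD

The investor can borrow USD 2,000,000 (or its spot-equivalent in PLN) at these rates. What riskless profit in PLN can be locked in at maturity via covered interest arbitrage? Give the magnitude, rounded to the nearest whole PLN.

PLN 153,489

T = 15/12 years.
Keep in USD, deliver into the forward: 2,000,000·1.019818836·4.0858 = PLN 8,333,551.60.
Swap to PLN now, deposit: 2,000,000·3.8987·1.088444921 = PLN 8,487,040.43.
The quoted forward undervalues USD, so borrow USD, convert to PLN at spot, deposit the PLN at 6.78%, and buy USD forward at 4.0858 to cover the loan.
The gap between the two covered legs is PLN 153,489.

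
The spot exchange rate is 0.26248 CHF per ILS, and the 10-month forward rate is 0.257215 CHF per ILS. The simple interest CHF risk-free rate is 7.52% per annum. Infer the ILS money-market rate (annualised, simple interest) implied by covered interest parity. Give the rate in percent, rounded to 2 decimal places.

T = 10/12 years.
F/S = 0.257215/0.26248 = 0.9799413 = (growth of CHF) / (growth of ILS).
CHF growth factor: 1 + 0.0752×10/12 = 1.0626667.
So the ILS growth factor = 1.0844187.
r = (1.0844187 − 1)/(10/12) = 0.101302 → 10.13%.

10.13%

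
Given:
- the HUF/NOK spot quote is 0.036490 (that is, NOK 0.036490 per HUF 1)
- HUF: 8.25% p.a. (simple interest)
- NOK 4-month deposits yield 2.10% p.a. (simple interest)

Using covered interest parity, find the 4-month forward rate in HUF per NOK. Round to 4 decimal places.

T = 4/12 years.
NOK accumulates by 1 + 0.0210×4/12 = 1.007000.
Growth of 1 HUF over T: 1 + 0.0825×4/12 = 1.027500.
Forward (NOK per HUF) = 0.03649 × 1.007000 / 1.027500 = 0.035761976.
Quoted the other way: 1/0.035761976 = 27.9627 HUF per NOK.

27.9627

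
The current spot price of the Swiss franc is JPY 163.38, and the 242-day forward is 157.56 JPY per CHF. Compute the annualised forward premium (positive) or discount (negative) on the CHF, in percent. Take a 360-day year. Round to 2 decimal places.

-5.30%

T = 242/360 years.
(F − S)/S = (157.56 − 163.38)/163.38 = -0.0356225.
×(1/T) gives -5.30% p.a.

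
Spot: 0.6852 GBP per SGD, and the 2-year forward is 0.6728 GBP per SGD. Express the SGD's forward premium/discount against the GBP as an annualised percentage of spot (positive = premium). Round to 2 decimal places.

T = 2 years.
(F − S)/S = (0.6728 − 0.6852)/0.6852 = -0.0180969.
Annualise by dividing by T: -0.0180969 / 2 = -0.009048 → -0.90%.

-0.90%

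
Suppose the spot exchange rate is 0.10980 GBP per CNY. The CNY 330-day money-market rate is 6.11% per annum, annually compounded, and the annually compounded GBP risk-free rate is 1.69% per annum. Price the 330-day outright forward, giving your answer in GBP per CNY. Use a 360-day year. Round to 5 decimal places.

0.10560

T = 330/360 years.
GBP growth factor: (1 + 0.0169)^(330/360) = 1.0154808.
CNY growth factor: (1 + 0.0611)^(330/360) = 1.0558688.
CIP: F = S · (grow GBP)/(grow CNY) = 0.1098 × 1.0154808/1.0558688 = 0.1056000 GBP per CNY.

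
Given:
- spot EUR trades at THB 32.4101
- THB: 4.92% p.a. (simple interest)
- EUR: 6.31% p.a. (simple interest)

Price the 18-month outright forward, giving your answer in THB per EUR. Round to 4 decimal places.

31.7928

T = 18/12 years.
THB growth factor: 1 + 0.0492×18/12 = 1.073800.
EUR accumulates by 1 + 0.0631×18/12 = 1.094650.
So F = 32.4101 × 1.073800 / 1.094650 = 31.792779 (THB/EUR).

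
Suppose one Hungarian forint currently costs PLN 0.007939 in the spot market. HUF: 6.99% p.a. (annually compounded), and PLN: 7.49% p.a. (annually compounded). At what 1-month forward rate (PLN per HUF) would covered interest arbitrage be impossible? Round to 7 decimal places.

0.0079421

T = 1/12 years.
PLN accumulates by (1 + 0.0749)^(1/12) = 1.0060371.
Growth of 1 HUF over T: (1 + 0.0699)^(1/12) = 1.0056463.
CIP: F = S · (grow PLN)/(grow HUF) = 0.007939 × 1.0060371/1.0056463 = 0.007942085 PLN per HUF.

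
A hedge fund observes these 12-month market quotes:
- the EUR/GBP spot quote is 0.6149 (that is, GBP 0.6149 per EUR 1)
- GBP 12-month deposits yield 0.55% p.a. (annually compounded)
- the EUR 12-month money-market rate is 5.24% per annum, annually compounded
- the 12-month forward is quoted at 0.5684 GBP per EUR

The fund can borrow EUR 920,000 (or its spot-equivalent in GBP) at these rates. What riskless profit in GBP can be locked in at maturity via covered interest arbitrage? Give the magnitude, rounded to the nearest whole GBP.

T = 1 year.
Invest the EUR and cover forward: 920,000 × 1.052400 × 0.5684 = GBP 550,329.43.
Convert at spot and invest in GBP: 920,000 × 0.6149 × 1.005500 = GBP 568,819.39.
The quoted forward undervalues EUR, so borrow EUR, convert to GBP at spot, deposit the GBP at 0.55%, and buy EUR forward at 0.5684 to cover the loan.
Arbitrage profit = |550,329.43 − 568,819.39| = GBP 18,490.

GBP 18,490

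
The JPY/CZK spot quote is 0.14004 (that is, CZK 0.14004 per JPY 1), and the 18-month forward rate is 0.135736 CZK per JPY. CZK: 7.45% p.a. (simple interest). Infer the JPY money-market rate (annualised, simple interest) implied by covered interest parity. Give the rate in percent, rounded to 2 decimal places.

T = 18/12 years.
F/S = 0.135736/0.14004 = 0.9692659 = (growth of CZK) / (growth of JPY).
CZK growth factor: 1 + 0.0745×18/12 = 1.111750.
Hence g_JPY = 1.1470021.
(1.1470021 − 1)/T = 0.098001, i.e. 9.80%.

9.80%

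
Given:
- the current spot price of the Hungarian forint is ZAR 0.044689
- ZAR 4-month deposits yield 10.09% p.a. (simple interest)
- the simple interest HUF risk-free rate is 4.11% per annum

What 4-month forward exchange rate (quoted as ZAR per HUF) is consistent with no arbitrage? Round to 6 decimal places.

T = 4/12 years.
Growth of 1 ZAR over T: 1 + 0.1009×4/12 = 1.0336333.
HUF growth factor: 1 + 0.0411×4/12 = 1.013700.
Forward (ZAR per HUF) = 0.044689 × 1.0336333 / 1.013700 = 0.04556776.

0.045568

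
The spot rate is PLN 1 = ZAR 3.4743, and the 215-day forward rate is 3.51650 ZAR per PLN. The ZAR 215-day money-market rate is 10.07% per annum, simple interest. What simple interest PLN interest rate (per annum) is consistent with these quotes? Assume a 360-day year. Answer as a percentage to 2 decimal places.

7.94%

T = 215/360 years.
By CIP, F/S equals the ZAR-to-PLN growth ratio: 3.5165/3.4743 = 1.0121463.
The ZAR side grows by 1 + 0.1007×215/360 = 1.0601403.
Hence g_PLN = 1.047418.
r = (1.047418 − 1)/(215/360) = 0.079398 → 7.94%.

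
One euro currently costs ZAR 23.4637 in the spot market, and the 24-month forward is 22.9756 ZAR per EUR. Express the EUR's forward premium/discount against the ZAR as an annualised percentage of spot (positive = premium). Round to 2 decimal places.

-1.04%

T = 2 years.
EUR trades forward at -2.08023% vs spot over the period.
Per annum: -0.0208023 / 2 = -0.010401 = -1.04%.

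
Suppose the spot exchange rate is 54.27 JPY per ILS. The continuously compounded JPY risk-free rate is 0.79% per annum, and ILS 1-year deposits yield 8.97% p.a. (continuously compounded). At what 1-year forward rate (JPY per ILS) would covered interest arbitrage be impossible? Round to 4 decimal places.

T = 1 year.
JPY accumulates by e^(0.0079×1) = 1.00793129.
ILS accumulates by e^(0.0897×1) = 1.09384608.
CIP: F = S · (grow JPY)/(grow ILS) = 54.27 × 1.00793129/1.09384608 = 50.007430 JPY per ILS.

50.0074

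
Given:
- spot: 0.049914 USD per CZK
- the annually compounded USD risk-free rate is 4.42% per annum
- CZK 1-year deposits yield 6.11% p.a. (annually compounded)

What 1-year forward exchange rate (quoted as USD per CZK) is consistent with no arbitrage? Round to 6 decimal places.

0.049119

T = 1 year.
Growth of 1 USD over T: (1 + 0.0442)^1 = 1.044200.
CZK accumulates by (1 + 0.0611)^1 = 1.061100.
Forward (USD per CZK) = 0.049914 × 1.044200 / 1.061100 = 0.04911903.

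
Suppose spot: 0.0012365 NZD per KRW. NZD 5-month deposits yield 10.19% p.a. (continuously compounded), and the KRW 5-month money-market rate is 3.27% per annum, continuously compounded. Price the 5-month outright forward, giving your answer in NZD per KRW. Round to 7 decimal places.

0.0012727

T = 5/12 years.
NZD accumulates by e^(0.1019×5/12) = 1.0433726.
KRW accumulates by e^(0.0327×5/12) = 1.0137182.
So F = 0.0012365 × 1.0433726 / 1.0137182 = 0.001272671 (NZD/KRW).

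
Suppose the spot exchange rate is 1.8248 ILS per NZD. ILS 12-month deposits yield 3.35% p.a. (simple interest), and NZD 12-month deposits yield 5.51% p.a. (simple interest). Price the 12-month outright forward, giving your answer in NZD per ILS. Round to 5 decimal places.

0.55946

T = 1 year.
ILS growth factor: 1 + 0.0335×1 = 1.033500.
NZD accumulates by 1 + 0.0551×1 = 1.055100.
CIP: F = S · (grow ILS)/(grow NZD) = 1.8248 × 1.033500/1.055100 = 1.787443 ILS per NZD.
Quoted the other way: 1/1.787443 = 0.55946 NZD per ILS.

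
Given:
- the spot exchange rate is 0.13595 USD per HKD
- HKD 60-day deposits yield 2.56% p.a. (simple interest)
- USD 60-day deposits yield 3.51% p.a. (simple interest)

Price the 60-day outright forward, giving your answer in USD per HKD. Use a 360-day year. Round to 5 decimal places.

0.13616

T = 60/360 years.
Growth of 1 USD over T: 1 + 0.0351×60/360 = 1.005850.
HKD growth factor: 1 + 0.0256×60/360 = 1.0042667.
Forward (USD per HKD) = 0.13595 × 1.005850 / 1.0042667 = 0.1361643.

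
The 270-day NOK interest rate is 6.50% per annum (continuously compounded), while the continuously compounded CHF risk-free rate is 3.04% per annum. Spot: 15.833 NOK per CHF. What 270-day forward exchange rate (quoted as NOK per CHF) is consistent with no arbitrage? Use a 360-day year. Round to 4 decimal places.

16.2492

T = 270/360 years.
NOK accumulates by e^(0.0650×270/360) = 1.04995783.
CHF accumulates by e^(0.0304×270/360) = 1.02306191.
CIP: F = S · (grow NOK)/(grow CHF) = 15.833 × 1.04995783/1.02306191 = 16.249244 NOK per CHF.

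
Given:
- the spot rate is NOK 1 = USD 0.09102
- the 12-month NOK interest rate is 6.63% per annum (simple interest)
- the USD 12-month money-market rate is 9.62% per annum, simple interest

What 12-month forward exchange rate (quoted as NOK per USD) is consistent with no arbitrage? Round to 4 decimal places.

T = 1 year.
Growth of 1 USD over T: 1 + 0.0962×1 = 1.096200.
NOK accumulates by 1 + 0.0663×1 = 1.066300.
Forward (USD per NOK) = 0.09102 × 1.096200 / 1.066300 = 0.093572282.
Quoted the other way: 1/0.093572282 = 10.6869 NOK per USD.

10.6869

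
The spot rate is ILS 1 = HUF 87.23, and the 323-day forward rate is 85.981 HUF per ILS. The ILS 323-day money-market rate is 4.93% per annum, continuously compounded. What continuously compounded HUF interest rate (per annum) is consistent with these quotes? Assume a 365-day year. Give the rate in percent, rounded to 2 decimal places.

3.30%

T = 323/365 years.
CIP gives F = S · g_HUF/g_ILS, so g_HUF/g_ILS = 85.981/87.23 = 0.9856815.
ILS growth factor: e^(0.0493×323/365) = 1.0445928.
Hence g_HUF = 1.0296358.
r = ln(1.0296358)/(323/365) = 0.033003 → 3.30%.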